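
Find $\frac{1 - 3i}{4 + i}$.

Multiply numerator and denominator by conjugate (4 - i):
= (1 - 3i)(4 - i) / (4^2 + 1^2)
= (1 - 13i) / 17
= 1/17 - (13/17)i


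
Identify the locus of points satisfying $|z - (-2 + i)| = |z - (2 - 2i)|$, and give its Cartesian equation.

|z - z1| = |z - z2| means z is equidistant from z1 and z2,
i.e. the perpendicular bisector of the segment from (-2, 1) to (2, -2) (midpoint (0, -1/2)).
With z = x + yi, square both sides:
(x - (-2))^2 + (y - 1)^2 = (x - 2)^2 + (y - (-2))^2
The x^2 and y^2 terms cancel: 8x + (-6)y = 8 - 5 = 3
Simplify: 8x - 6y = 3
Locus: Perpendicular bisector of the segment from (-2, 1) to (2, -2): the line 8x - 6y = 3


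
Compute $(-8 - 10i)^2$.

(a + bi)^2 = a^2 - b^2 + 2abi
= (-8)^2 - (-10)^2 + 2*(-8)*(-10)i
= -36 + 160i


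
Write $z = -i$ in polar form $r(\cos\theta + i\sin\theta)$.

r = |z| = sqrt(a^2 + b^2) = sqrt((0)^2 + (-1)^2) = sqrt(0 + 1) = sqrt(1) = 1
a = 0 and b < 0, so z lies on the negative imaginary axis: θ = 270°
z = 1(cos 270° + i sin 270°)


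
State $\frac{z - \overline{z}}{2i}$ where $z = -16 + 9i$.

z - conjugate(z) = 2bi
(z - conjugate(z))/(2i) = 2bi/(2i) = b = 9


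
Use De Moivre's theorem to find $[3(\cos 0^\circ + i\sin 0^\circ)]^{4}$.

By De Moivre: z^n = r^n(cos(nθ) + i sin(nθ))
= 3^4(cos(4*0°) + i sin(4*0°))
= 81(cos 0° + i sin 0°)
= 81


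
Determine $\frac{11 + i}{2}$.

Divisor is real, so divide each part by 2:
= 11/2 + (1/2)i


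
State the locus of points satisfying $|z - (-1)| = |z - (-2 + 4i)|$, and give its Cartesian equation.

|z - z1| = |z - z2| means z is equidistant from z1 and z2,
i.e. the perpendicular bisector of the segment from (-1, 0) to (-2, 4) (midpoint (-3/2, 2)).
With z = x + yi, square both sides:
(x - (-1))^2 + (y - 0)^2 = (x - (-2))^2 + (y - 4)^2
The x^2 and y^2 terms cancel: -2x + 8y = 20 - 1 = 19
Simplify: 2x - 8y = -19
Locus: Perpendicular bisector of the segment from (-1, 0) to (-2, 4): the line 2x - 8y = -19


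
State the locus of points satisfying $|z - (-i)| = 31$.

|z - z0| = r describes a circle centered at z0 with radius r
Here z0 = -i and r = 31
Locus: Circle centered at (0, -1) with radius 31


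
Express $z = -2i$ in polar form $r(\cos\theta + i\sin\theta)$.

r = |z| = sqrt(a^2 + b^2) = sqrt((0)^2 + (-2)^2) = sqrt(0 + 4) = sqrt(4) = 2
a = 0 and b < 0, so z lies on the negative imaginary axis: θ = 270°
z = 2(cos 270° + i sin 270°)


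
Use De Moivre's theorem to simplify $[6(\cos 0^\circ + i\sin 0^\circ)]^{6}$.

By De Moivre: z^n = r^n(cos(nθ) + i sin(nθ))
= 6^6(cos(6*0°) + i sin(6*0°))
= 46656(cos 0° + i sin 0°)
= 46656


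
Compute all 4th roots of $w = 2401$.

|w| = 2401, arg(w) = 0°
Root modulus = 2401^(1/4) = 7
Root arguments: θ_k = (0° + 360°k)/4 for k = 0, 1, ..., 3
Roots: 7, 7i, -7, -7i


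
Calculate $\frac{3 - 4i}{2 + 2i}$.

Multiply numerator and denominator by conjugate (2 - 2i):
= (3 - 4i)(2 - 2i) / (2^2 + 2^2)
= (-2 - 14i) / 8
Divide through by 2: (-1 - 7i) / 4
= -1/4 - (7/4)i


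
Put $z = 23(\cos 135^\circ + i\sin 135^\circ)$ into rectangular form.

a = r cos θ = 23 * -sqrt(2)/2 = -23*sqrt(2)/2
b = r sin θ = 23 * sqrt(2)/2 = 23*sqrt(2)/2
z = -23*sqrt(2)/2 + (23*sqrt(2)/2)i


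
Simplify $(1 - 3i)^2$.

(a + bi)^2 = a^2 - b^2 + 2abi
= 1^2 - (-3)^2 + 2*1*(-3)i
= -8 - 6i


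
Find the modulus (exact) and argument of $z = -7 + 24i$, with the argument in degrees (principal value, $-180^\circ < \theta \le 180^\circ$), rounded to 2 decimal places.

|z| = sqrt((-7)^2 + 24^2) = 25
arg(z) = arctan(b/a) = arctan(24/-7) (quadrant-adjusted) = 106.26°


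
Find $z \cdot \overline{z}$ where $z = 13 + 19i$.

z * conjugate(z) = |z|^2 = a^2 + b^2
= 13^2 + 19^2 = 530


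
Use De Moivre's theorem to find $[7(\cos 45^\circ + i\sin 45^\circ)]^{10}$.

By De Moivre: z^n = r^n(cos(nθ) + i sin(nθ))
= 7^10(cos(10*45°) + i sin(10*45°))
= 282475249(cos 90° + i sin 90°)
= 282475249i


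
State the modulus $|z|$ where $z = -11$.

|z| = sqrt(a^2 + b^2) = sqrt((-11)^2 + 0^2) = sqrt(121) = 11


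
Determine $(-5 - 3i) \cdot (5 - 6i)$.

(a1*a2 - b1*b2) + (a1*b2 + b1*a2)i
= (-25 - 18) + (30 + (-15))i
= -43 + 15i


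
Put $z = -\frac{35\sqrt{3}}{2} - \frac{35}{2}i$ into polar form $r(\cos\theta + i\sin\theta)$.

r = |z| = sqrt(a^2 + b^2) = sqrt((-35*sqrt(3)/2)^2 + (-35/2)^2) = sqrt(3675/4 + 1225/4) = sqrt(1225) = 35
θ = arctan(b/a) = arctan(-17.5/-30.3109) (quadrant-adjusted) = 210°
z = 35(cos 210° + i sin 210°)


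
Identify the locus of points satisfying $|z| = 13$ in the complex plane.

|z| = 13 means sqrt(x^2 + y^2) = 13
This is a circle of radius 13 centered at the origin


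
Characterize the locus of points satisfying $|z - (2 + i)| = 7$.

|z - z0| = r describes a circle centered at z0 with radius r
Here z0 = 2 + i and r = 7
Locus: Circle centered at (2, 1) with radius 7


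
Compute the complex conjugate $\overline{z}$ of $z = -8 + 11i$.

If z = a + bi, then conjugate(z) = a - bi
conjugate(-8 + 11i) = -8 - 11i


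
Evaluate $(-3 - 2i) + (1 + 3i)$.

(-3 + 1) + (-2 + 3)i = -2 + i


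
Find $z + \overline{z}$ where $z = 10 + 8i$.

z + conjugate(z) = (a + bi) + (a - bi) = 2a
= 2 * 10 = 20


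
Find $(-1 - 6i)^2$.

(a + bi)^2 = a^2 - b^2 + 2abi
= (-1)^2 - (-6)^2 + 2*(-1)*(-6)i
= -35 + 12i


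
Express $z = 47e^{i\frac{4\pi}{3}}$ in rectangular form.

a = r cos θ = 47 * -1/2 = -47/2
b = r sin θ = 47 * -sqrt(3)/2 = -47*sqrt(3)/2
z = -47/2 - (47*sqrt(3)/2)i


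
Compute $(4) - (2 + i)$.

(4 - 2) + (0 - 1)i = 2 - i


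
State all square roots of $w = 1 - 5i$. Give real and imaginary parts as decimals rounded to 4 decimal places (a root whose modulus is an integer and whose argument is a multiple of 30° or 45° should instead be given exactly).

|w| = sqrt(26) ≈ 5.099020, arg(w) ≈ 281.309932°
Root modulus = sqrt(26)^(1/2) ≈ 2.258101
Root arguments: θ_k = (arg(w) + 360°k)/2 for k = 0, 1, ..., 1
Compute each root as (root modulus)(cos θ_k + i sin θ_k) using full-precision intermediates, then round to 4 decimal places.
Roots: -1.7463 + 1.4316i, 1.7463 - 1.4316i


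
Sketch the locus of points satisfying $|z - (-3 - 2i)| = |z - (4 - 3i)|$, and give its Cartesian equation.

|z - z1| = |z - z2| means z is equidistant from z1 and z2,
i.e. the perpendicular bisector of the segment from (-3, -2) to (4, -3) (midpoint (1/2, -5/2)).
With z = x + yi, square both sides:
(x - (-3))^2 + (y - (-2))^2 = (x - 4)^2 + (y - (-3))^2
The x^2 and y^2 terms cancel: 14x + (-2)y = 25 - 13 = 12
Simplify: 7x - y = 6
Locus: Perpendicular bisector of the segment from (-3, -2) to (4, -3): the line 7x - y = 6


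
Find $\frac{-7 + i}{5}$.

Divisor is real, so divide each part by 5:
= -7/5 + (1/5)i


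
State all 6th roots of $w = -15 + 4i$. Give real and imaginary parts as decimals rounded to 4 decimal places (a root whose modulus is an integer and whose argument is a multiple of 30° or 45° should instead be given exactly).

|w| = sqrt(241) ≈ 15.524175, arg(w) ≈ 165.068583°
Root modulus = sqrt(241)^(1/6) ≈ 1.579434
Root arguments: θ_k = (arg(w) + 360°k)/6 for k = 0, 1, ..., 5
Compute each root as (root modulus)(cos θ_k + i sin θ_k) using full-precision intermediates, then round to 4 decimal places.
Roots: 1.4008 + 0.7296i, 0.0686 + 1.5779i, -1.3323 + 0.8484i, -1.4008 - 0.7296i, -0.0686 - 1.5779i, 1.3323 - 0.8484i


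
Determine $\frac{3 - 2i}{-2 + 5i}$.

Multiply numerator and denominator by conjugate (-2 - 5i):
= (3 - 2i)(-2 - 5i) / ((-2)^2 + 5^2)
= (-16 - 11i) / 29
= -16/29 - (11/29)i


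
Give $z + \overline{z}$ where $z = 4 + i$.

z + conjugate(z) = (a + bi) + (a - bi) = 2a
= 2 * 4 = 8


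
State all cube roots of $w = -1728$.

|w| = 1728, arg(w) = 180°
Root modulus = 1728^(1/3) = 12
Root arguments: θ_k = (180° + 360°k)/3 for k = 0, 1, ..., 2
Roots: 6 + 6*sqrt(3)i, -12, 6 - 6*sqrt(3)i


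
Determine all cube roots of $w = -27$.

|w| = 27, arg(w) = 180°
Root modulus = 27^(1/3) = 3
Root arguments: θ_k = (180° + 360°k)/3 for k = 0, 1, ..., 2
Roots: 3/2 + (3*sqrt(3)/2)i, -3, 3/2 - (3*sqrt(3)/2)i


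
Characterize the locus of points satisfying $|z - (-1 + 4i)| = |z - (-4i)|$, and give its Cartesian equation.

|z - z1| = |z - z2| means z is equidistant from z1 and z2,
i.e. the perpendicular bisector of the segment from (-1, 4) to (0, -4) (midpoint (-1/2, 0)).
With z = x + yi, square both sides:
(x - (-1))^2 + (y - 4)^2 = (x - 0)^2 + (y - (-4))^2
The x^2 and y^2 terms cancel: 2x + (-16)y = 16 - 17 = -1
Simplify: 2x - 16y = -1
Locus: Perpendicular bisector of the segment from (-1, 4) to (0, -4): the line 2x - 16y = -1


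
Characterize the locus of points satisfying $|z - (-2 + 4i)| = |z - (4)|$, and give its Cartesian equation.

|z - z1| = |z - z2| means z is equidistant from z1 and z2,
i.e. the perpendicular bisector of the segment from (-2, 4) to (4, 0) (midpoint (1, 2)).
With z = x + yi, square both sides:
(x - (-2))^2 + (y - 4)^2 = (x - 4)^2 + (y - 0)^2
The x^2 and y^2 terms cancel: 12x + (-8)y = 16 - 20 = -4
Simplify: 3x - 2y = -1
Locus: Perpendicular bisector of the segment from (-2, 4) to (4, 0): the line 3x - 2y = -1


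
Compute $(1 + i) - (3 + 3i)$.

(1 - 3) + (1 - 3)i = -2 - 2i


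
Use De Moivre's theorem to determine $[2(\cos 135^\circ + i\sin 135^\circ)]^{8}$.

By De Moivre: z^n = r^n(cos(nθ) + i sin(nθ))
= 2^8(cos(8*135°) + i sin(8*135°))
= 256(cos 0° + i sin 0°)
= 256


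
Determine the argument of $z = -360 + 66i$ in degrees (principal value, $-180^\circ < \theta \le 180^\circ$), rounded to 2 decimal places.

θ = arctan(b/a) = arctan(66/-360) (quadrant-adjusted) = 169.61°


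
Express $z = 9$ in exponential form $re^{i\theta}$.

r = |z| = sqrt((9)^2 + (0)^2) = sqrt(81 + 0) = sqrt(81) = 9
b = 0 and a > 0, so z lies on the positive real axis: θ = 0
z = 9e^(i*0) = 9


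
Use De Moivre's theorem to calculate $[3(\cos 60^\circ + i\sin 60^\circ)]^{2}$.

By De Moivre: z^n = r^n(cos(nθ) + i sin(nθ))
= 3^2(cos(2*60°) + i sin(2*60°))
= 9(cos 120° + i sin 120°)
= -9/2 + (9*sqrt(3)/2)i


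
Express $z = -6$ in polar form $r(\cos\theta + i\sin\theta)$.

r = |z| = sqrt(a^2 + b^2) = sqrt((-6)^2 + (0)^2) = sqrt(36 + 0) = sqrt(36) = 6
b = 0 and a < 0, so z lies on the negative real axis: θ = 180°
z = 6(cos 180° + i sin 180°)


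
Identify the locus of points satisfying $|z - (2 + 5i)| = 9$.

|z - z0| = r describes a circle centered at z0 with radius r
Here z0 = 2 + 5i and r = 9
Locus: Circle centered at (2, 5) with radius 9


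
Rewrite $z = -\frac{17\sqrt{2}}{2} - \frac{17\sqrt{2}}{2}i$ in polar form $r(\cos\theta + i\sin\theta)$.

r = |z| = sqrt(a^2 + b^2) = sqrt((-17*sqrt(2)/2)^2 + (-17*sqrt(2)/2)^2) = sqrt(289/2 + 289/2) = sqrt(289) = 17
θ = arctan(b/a) = arctan(-12.0208/-12.0208) (quadrant-adjusted) = 225°
z = 17(cos 225° + i sin 225°)


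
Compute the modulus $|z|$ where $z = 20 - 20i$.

|z| = sqrt(a^2 + b^2) = sqrt(20^2 + (-20)^2) = sqrt(800) = sqrt(800)


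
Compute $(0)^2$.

(a + bi)^2 = a^2 - b^2 + 2abi
= 0^2 - 0^2 + 2*0*0i
= 0


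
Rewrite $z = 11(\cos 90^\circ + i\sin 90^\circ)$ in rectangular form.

a = r cos θ = 11 * 0 = 0
b = r sin θ = 11 * 1 = 11
z = 11i


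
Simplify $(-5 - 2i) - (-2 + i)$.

(-5 - (-2)) + (-2 - 1)i = -3 - 3i


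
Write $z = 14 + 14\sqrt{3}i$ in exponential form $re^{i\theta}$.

r = |z| = sqrt((14)^2 + (14*sqrt(3))^2) = sqrt(196 + 588) = sqrt(784) = 28
θ = arctan(b/a) = arctan(24.2487/14) (quadrant-adjusted) = 60° = π/3
z = 28e^(i*π/3)


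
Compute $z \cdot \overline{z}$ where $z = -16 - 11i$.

z * conjugate(z) = |z|^2 = a^2 + b^2
= (-16)^2 + (-11)^2 = 377


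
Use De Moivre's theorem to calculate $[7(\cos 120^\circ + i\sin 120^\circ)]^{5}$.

By De Moivre: z^n = r^n(cos(nθ) + i sin(nθ))
= 7^5(cos(5*120°) + i sin(5*120°))
= 16807(cos 240° + i sin 240°)
= -16807/2 - (16807*sqrt(3)/2)i


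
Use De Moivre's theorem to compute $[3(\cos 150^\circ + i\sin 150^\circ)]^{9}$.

By De Moivre: z^n = r^n(cos(nθ) + i sin(nθ))
= 3^9(cos(9*150°) + i sin(9*150°))
= 19683(cos 270° + i sin 270°)
= -19683i


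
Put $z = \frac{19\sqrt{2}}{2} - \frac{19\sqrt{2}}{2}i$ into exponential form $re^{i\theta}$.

r = |z| = sqrt((19*sqrt(2)/2)^2 + (-19*sqrt(2)/2)^2) = sqrt(361/2 + 361/2) = sqrt(361) = 19
θ = arctan(b/a) = arctan(-13.435/13.435) (quadrant-adjusted) = -45° = -π/4
z = 19e^(-i*π/4)


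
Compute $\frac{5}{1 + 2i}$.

Multiply numerator and denominator by conjugate (1 - 2i):
= (5)(1 - 2i) / (1^2 + 2^2)
= (5 - 10i) / 5
= 1 - 2i


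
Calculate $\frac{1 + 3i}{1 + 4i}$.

Multiply numerator and denominator by conjugate (1 - 4i):
= (1 + 3i)(1 - 4i) / (1^2 + 4^2)
= (13 - i) / 17
= 13/17 - (1/17)i


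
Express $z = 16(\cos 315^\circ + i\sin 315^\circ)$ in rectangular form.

a = r cos θ = 16 * sqrt(2)/2 = 8*sqrt(2)
b = r sin θ = 16 * -sqrt(2)/2 = -8*sqrt(2)
z = 8*sqrt(2) - 8*sqrt(2)i


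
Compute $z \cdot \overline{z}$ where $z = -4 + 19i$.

z * conjugate(z) = |z|^2 = a^2 + b^2
= (-4)^2 + 19^2 = 377


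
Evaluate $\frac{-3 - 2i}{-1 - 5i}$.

Multiply numerator and denominator by conjugate (-1 + 5i):
= (-3 - 2i)(-1 + 5i) / ((-1)^2 + (-5)^2)
= (13 - 13i) / 26
Divide through by 13: (1 - i) / 2
= 1/2 - (1/2)i


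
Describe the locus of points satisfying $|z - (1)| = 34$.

|z - z0| = r describes a circle centered at z0 with radius r
Here z0 = 1 and r = 34
Locus: Circle centered at (1, 0) with radius 34


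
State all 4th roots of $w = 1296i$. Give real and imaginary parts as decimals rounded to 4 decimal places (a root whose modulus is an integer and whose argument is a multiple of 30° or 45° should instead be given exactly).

|w| = 1296, arg(w) = 90°
Root modulus = 1296^(1/4) = 6
Root arguments: θ_k = (90° + 360°k)/4 for k = 0, 1, ..., 3
Compute each root as (root modulus)(cos θ_k + i sin θ_k) using full-precision intermediates, then round to 4 decimal places.
Roots: 5.5433 + 2.2961i, -2.2961 + 5.5433i, -5.5433 - 2.2961i, 2.2961 - 5.5433i


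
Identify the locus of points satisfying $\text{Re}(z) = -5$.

Re(z) = x where z = x + yi; the equation x = -5 is satisfied by all points with that x-coordinate
Locus: Vertical line x = -5


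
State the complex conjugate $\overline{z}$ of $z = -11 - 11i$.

If z = a + bi, then conjugate(z) = a - bi
conjugate(-11 - 11i) = -11 + 11i


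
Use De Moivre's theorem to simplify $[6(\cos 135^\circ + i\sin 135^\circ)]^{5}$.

By De Moivre: z^n = r^n(cos(nθ) + i sin(nθ))
= 6^5(cos(5*135°) + i sin(5*135°))
= 7776(cos 315° + i sin 315°)
= 3888*sqrt(2) - 3888*sqrt(2)i


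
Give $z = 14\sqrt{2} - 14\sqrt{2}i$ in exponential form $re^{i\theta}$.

r = |z| = sqrt((14*sqrt(2))^2 + (-14*sqrt(2))^2) = sqrt(392 + 392) = sqrt(784) = 28
θ = arctan(b/a) = arctan(-19.799/19.799) (quadrant-adjusted) = -45° = -π/4
z = 28e^(-i*π/4)


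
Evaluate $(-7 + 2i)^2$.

(a + bi)^2 = a^2 - b^2 + 2abi
= (-7)^2 - 2^2 + 2*(-7)*2i
= 45 - 28i


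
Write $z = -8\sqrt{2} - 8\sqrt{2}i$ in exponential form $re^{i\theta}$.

r = |z| = sqrt((-8*sqrt(2))^2 + (-8*sqrt(2))^2) = sqrt(128 + 128) = sqrt(256) = 16
θ = arctan(b/a) = arctan(-11.3137/-11.3137) (quadrant-adjusted) = -135° = -3π/4
z = 16e^(-i*3π/4)


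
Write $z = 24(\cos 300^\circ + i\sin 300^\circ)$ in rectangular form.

a = r cos θ = 24 * 1/2 = 12
b = r sin θ = 24 * -sqrt(3)/2 = -12*sqrt(3)
z = 12 - 12*sqrt(3)i


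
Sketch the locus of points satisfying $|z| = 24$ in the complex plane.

|z| = 24 means sqrt(x^2 + y^2) = 24
This is a circle of radius 24 centered at the origin


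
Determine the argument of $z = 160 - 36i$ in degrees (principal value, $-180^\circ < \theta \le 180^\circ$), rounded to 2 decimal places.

θ = arctan(b/a) = arctan(-36/160) (quadrant-adjusted) = -12.68°


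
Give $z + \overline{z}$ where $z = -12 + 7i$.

z + conjugate(z) = (a + bi) + (a - bi) = 2a
= 2 * (-12) = -24


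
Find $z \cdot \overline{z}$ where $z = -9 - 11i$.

z * conjugate(z) = |z|^2 = a^2 + b^2
= (-9)^2 + (-11)^2 = 202


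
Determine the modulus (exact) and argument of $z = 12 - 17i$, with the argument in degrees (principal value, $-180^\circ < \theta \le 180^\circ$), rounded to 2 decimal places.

|z| = sqrt(12^2 + (-17)^2) = sqrt(433)
arg(z) = arctan(b/a) = arctan(-17/12) (quadrant-adjusted) = -54.78°


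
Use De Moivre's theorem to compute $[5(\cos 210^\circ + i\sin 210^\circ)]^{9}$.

By De Moivre: z^n = r^n(cos(nθ) + i sin(nθ))
= 5^9(cos(9*210°) + i sin(9*210°))
= 1953125(cos 90° + i sin 90°)
= 1953125i


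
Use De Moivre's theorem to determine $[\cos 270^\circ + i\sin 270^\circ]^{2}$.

By De Moivre: z^n = r^n(cos(nθ) + i sin(nθ))
= 1^2(cos(2*270°) + i sin(2*270°))
= 1(cos 180° + i sin 180°)
= -1


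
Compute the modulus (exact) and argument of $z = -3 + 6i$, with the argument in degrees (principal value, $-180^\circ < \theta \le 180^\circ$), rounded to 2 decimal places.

|z| = sqrt((-3)^2 + 6^2) = sqrt(45)
arg(z) = arctan(b/a) = arctan(6/-3) (quadrant-adjusted) = 116.57°


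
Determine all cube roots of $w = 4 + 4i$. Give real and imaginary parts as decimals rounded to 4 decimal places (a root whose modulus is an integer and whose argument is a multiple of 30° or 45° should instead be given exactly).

|w| = sqrt(32) ≈ 5.656854, arg(w) = 45°
Root modulus = sqrt(32)^(1/3) ≈ 1.781797
Root arguments: θ_k = (45° + 360°k)/3 for k = 0, 1, ..., 2
Compute each root as (root modulus)(cos θ_k + i sin θ_k) using full-precision intermediates, then round to 4 decimal places.
Roots: 1.7211 + 0.4612i, -1.2599 + 1.2599i, -0.4612 - 1.7211i


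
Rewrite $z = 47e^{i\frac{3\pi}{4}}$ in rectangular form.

a = r cos θ = 47 * -sqrt(2)/2 = -47*sqrt(2)/2
b = r sin θ = 47 * sqrt(2)/2 = 47*sqrt(2)/2
z = -47*sqrt(2)/2 + (47*sqrt(2)/2)i


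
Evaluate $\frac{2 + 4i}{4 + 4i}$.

Multiply numerator and denominator by conjugate (4 - 4i):
= (2 + 4i)(4 - 4i) / (4^2 + 4^2)
= (24 + 8i) / 32
Divide through by 8: (3 + i) / 4
= 3/4 + (1/4)i


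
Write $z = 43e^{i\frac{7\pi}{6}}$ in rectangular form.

a = r cos θ = 43 * -sqrt(3)/2 = -43*sqrt(3)/2
b = r sin θ = 43 * -1/2 = -43/2
z = -43*sqrt(3)/2 - (43/2)i


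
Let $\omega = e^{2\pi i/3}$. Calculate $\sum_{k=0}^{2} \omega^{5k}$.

Let ζ = ω^5 = e^(2πi·5/3). Since 3 ∤ 5, ζ ≠ 1.
Sum = Σ_{k=0}^{2} ζ^k = (ζ^3 - 1)/(ζ - 1) = (ω^{5·3} - 1)/(ζ - 1) = (1 - 1)/(ζ - 1) = 0


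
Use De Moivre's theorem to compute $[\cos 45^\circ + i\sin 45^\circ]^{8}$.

By De Moivre: z^n = r^n(cos(nθ) + i sin(nθ))
= 1^8(cos(8*45°) + i sin(8*45°))
= 1(cos 0° + i sin 0°)
= 1


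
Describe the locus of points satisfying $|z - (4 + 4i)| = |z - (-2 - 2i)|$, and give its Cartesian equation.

|z - z1| = |z - z2| means z is equidistant from z1 and z2,
i.e. the perpendicular bisector of the segment from (4, 4) to (-2, -2) (midpoint (1, 1)).
With z = x + yi, square both sides:
(x - 4)^2 + (y - 4)^2 = (x - (-2))^2 + (y - (-2))^2
The x^2 and y^2 terms cancel: -12x + (-12)y = 8 - 32 = -24
Simplify: x + y = 2
Locus: Perpendicular bisector of the segment from (4, 4) to (-2, -2): the line x + y = 2


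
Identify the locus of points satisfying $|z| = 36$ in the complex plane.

|z| = 36 means sqrt(x^2 + y^2) = 36
This is a circle of radius 36 centered at the origin


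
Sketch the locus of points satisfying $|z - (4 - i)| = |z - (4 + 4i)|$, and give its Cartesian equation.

|z - z1| = |z - z2| means z is equidistant from z1 and z2,
i.e. the perpendicular bisector of the segment from (4, -1) to (4, 4) (midpoint (4, 3/2)).
With z = x + yi, square both sides:
(x - 4)^2 + (y - (-1))^2 = (x - 4)^2 + (y - 4)^2
The x^2 and y^2 terms cancel: 0x + 10y = 32 - 17 = 15
Simplify: y = 3/2
Locus: Perpendicular bisector of the segment from (4, -1) to (4, 4): the line y = 3/2


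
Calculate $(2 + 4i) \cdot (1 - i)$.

(a1*a2 - b1*b2) + (a1*b2 + b1*a2)i
= (2 - (-4)) + (-2 + 4)i
= 6 + 2i


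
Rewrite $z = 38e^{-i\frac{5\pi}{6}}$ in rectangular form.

a = r cos θ = 38 * -sqrt(3)/2 = -19*sqrt(3)
b = r sin θ = 38 * -1/2 = -19
z = -19*sqrt(3) - 19i


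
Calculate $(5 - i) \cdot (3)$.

(a1*a2 - b1*b2) + (a1*b2 + b1*a2)i
= (15 - 0) + (0 + (-3))i
= 15 - 3i


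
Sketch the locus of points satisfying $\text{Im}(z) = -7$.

Im(z) = y where z = x + yi; the equation y = -7 is satisfied by all points with that y-coordinate
Locus: Horizontal line y = -7


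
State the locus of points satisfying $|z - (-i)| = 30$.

|z - z0| = r describes a circle centered at z0 with radius r
Here z0 = -i and r = 30
Locus: Circle centered at (0, -1) with radius 30


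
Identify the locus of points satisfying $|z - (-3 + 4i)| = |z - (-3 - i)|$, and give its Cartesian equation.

|z - z1| = |z - z2| means z is equidistant from z1 and z2,
i.e. the perpendicular bisector of the segment from (-3, 4) to (-3, -1) (midpoint (-3, 3/2)).
With z = x + yi, square both sides:
(x - (-3))^2 + (y - 4)^2 = (x - (-3))^2 + (y - (-1))^2
The x^2 and y^2 terms cancel: 0x + (-10)y = 10 - 25 = -15
Simplify: y = 3/2
Locus: Perpendicular bisector of the segment from (-3, 4) to (-3, -1): the line y = 3/2


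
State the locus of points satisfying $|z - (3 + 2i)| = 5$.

|z - z0| = r describes a circle centered at z0 with radius r
Here z0 = 3 + 2i and r = 5
Locus: Circle centered at (3, 2) with radius 5


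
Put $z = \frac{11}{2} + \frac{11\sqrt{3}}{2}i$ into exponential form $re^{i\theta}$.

r = |z| = sqrt((11/2)^2 + (11*sqrt(3)/2)^2) = sqrt(121/4 + 363/4) = sqrt(121) = 11
θ = arctan(b/a) = arctan(9.5263/5.5) (quadrant-adjusted) = 60° = π/3
z = 11e^(i*π/3)


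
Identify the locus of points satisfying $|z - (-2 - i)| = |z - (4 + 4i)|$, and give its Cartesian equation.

|z - z1| = |z - z2| means z is equidistant from z1 and z2,
i.e. the perpendicular bisector of the segment from (-2, -1) to (4, 4) (midpoint (1, 3/2)).
With z = x + yi, square both sides:
(x - (-2))^2 + (y - (-1))^2 = (x - 4)^2 + (y - 4)^2
The x^2 and y^2 terms cancel: 12x + 10y = 32 - 5 = 27
Simplify: 12x + 10y = 27
Locus: Perpendicular bisector of the segment from (-2, -1) to (4, 4): the line 12x + 10y = 27


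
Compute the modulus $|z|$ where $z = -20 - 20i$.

|z| = sqrt(a^2 + b^2) = sqrt((-20)^2 + (-20)^2) = sqrt(800) = sqrt(800)


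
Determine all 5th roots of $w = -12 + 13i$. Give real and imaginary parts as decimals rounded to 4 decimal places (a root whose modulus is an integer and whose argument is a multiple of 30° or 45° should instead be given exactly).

|w| = sqrt(313) ≈ 17.691806, arg(w) ≈ 132.709390°
Root modulus = sqrt(313)^(1/5) ≈ 1.776456
Root arguments: θ_k = (arg(w) + 360°k)/5 for k = 0, 1, ..., 4
Compute each root as (root modulus)(cos θ_k + i sin θ_k) using full-precision intermediates, then round to 4 decimal places.
Roots: 1.5892 + 0.7938i, -0.2639 + 1.7568i, -1.7523 + 0.2919i, -0.8191 - 1.5763i, 1.2461 - 1.2661i


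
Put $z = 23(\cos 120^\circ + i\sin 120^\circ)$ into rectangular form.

a = r cos θ = 23 * -1/2 = -23/2
b = r sin θ = 23 * sqrt(3)/2 = 23*sqrt(3)/2
z = -23/2 + (23*sqrt(3)/2)i


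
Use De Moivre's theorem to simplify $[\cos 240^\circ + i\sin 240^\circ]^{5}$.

By De Moivre: z^n = r^n(cos(nθ) + i sin(nθ))
= 1^5(cos(5*240°) + i sin(5*240°))
= 1(cos 120° + i sin 120°)
= -1/2 + (sqrt(3)/2)i


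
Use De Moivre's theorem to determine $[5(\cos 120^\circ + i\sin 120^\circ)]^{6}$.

By De Moivre: z^n = r^n(cos(nθ) + i sin(nθ))
= 5^6(cos(6*120°) + i sin(6*120°))
= 15625(cos 0° + i sin 0°)
= 15625


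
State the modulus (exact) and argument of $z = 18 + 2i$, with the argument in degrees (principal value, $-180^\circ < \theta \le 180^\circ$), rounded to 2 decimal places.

|z| = sqrt(18^2 + 2^2) = sqrt(328)
arg(z) = arctan(b/a) = arctan(2/18) (quadrant-adjusted) = 6.34°


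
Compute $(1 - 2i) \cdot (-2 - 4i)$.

(a1*a2 - b1*b2) + (a1*b2 + b1*a2)i
= (-2 - 8) + (-4 + 4)i
= -10


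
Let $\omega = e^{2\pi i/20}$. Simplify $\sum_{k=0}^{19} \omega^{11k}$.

Let ζ = ω^11 = e^(2πi·11/20). Since 20 ∤ 11, ζ ≠ 1.
Sum = Σ_{k=0}^{19} ζ^k = (ζ^20 - 1)/(ζ - 1) = (ω^{11·20} - 1)/(ζ - 1) = (1 - 1)/(ζ - 1) = 0


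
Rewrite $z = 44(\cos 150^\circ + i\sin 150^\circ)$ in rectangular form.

a = r cos θ = 44 * -sqrt(3)/2 = -22*sqrt(3)
b = r sin θ = 44 * 1/2 = 22
z = -22*sqrt(3) + 22i


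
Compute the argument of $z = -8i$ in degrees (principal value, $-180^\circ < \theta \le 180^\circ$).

a = 0 and b < 0, so z lies on the negative imaginary axis: θ = -90°


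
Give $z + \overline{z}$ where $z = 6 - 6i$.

z + conjugate(z) = (a + bi) + (a - bi) = 2a
= 2 * 6 = 12


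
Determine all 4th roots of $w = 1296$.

|w| = 1296, arg(w) = 0°
Root modulus = 1296^(1/4) = 6
Root arguments: θ_k = (0° + 360°k)/4 for k = 0, 1, ..., 3
Roots: 6, 6i, -6, -6i


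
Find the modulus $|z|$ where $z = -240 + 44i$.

|z| = sqrt(a^2 + b^2) = sqrt((-240)^2 + 44^2) = sqrt(59536) = 244


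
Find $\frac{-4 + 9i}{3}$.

Divisor is real, so divide each part by 3:
= -4/3 + 3i


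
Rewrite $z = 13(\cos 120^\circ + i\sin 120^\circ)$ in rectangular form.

a = r cos θ = 13 * -1/2 = -13/2
b = r sin θ = 13 * sqrt(3)/2 = 13*sqrt(3)/2
z = -13/2 + (13*sqrt(3)/2)i


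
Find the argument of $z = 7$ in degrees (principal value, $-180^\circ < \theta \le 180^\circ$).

b = 0 and a > 0, so z lies on the positive real axis: θ = 0°


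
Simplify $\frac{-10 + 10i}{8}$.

Divisor is real, so divide each part by 8:
= -5/4 + (5/4)i


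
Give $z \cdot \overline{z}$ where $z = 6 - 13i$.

z * conjugate(z) = |z|^2 = a^2 + b^2
= 6^2 + (-13)^2 = 205


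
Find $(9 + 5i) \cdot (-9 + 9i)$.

(a1*a2 - b1*b2) + (a1*b2 + b1*a2)i
= (-81 - 45) + (81 + (-45))i
= -126 + 36i


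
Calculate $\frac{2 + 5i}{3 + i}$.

Multiply numerator and denominator by conjugate (3 - i):
= (2 + 5i)(3 - i) / (3^2 + 1^2)
= (11 + 13i) / 10
= 11/10 + (13/10)i


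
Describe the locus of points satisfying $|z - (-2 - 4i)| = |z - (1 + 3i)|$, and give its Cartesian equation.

|z - z1| = |z - z2| means z is equidistant from z1 and z2,
i.e. the perpendicular bisector of the segment from (-2, -4) to (1, 3) (midpoint (-1/2, -1/2)).
With z = x + yi, square both sides:
(x - (-2))^2 + (y - (-4))^2 = (x - 1)^2 + (y - 3)^2
The x^2 and y^2 terms cancel: 6x + 14y = 10 - 20 = -10
Simplify: 3x + 7y = -5
Locus: Perpendicular bisector of the segment from (-2, -4) to (1, 3): the line 3x + 7y = -5


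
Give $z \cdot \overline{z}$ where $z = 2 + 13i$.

z * conjugate(z) = |z|^2 = a^2 + b^2
= 2^2 + 13^2 = 173


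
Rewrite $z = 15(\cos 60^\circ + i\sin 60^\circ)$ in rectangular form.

a = r cos θ = 15 * 1/2 = 15/2
b = r sin θ = 15 * sqrt(3)/2 = 15*sqrt(3)/2
z = 15/2 + (15*sqrt(3)/2)i


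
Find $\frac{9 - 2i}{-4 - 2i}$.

Multiply numerator and denominator by conjugate (-4 + 2i):
= (9 - 2i)(-4 + 2i) / ((-4)^2 + (-2)^2)
= (-32 + 26i) / 20
Divide through by 2: (-16 + 13i) / 10
= -8/5 + (13/10)i


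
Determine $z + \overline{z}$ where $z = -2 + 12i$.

z + conjugate(z) = (a + bi) + (a - bi) = 2a
= 2 * (-2) = -4


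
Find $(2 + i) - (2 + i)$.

(2 - 2) + (1 - 1)i = 0


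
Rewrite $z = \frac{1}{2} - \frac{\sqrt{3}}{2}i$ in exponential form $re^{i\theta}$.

r = |z| = sqrt((1/2)^2 + (-sqrt(3)/2)^2) = sqrt(1/4 + 3/4) = sqrt(1) = 1
θ = arctan(b/a) = arctan(-0.866/0.5) (quadrant-adjusted) = -60° = -π/3
z = 1e^(-i*π/3)


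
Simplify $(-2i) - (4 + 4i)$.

(0 - 4) + (-2 - 4)i = -4 - 6i


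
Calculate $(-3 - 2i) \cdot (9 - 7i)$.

(a1*a2 - b1*b2) + (a1*b2 + b1*a2)i
= (-27 - 14) + (21 + (-18))i
= -41 + 3i


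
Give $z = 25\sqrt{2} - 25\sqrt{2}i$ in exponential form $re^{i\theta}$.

r = |z| = sqrt((25*sqrt(2))^2 + (-25*sqrt(2))^2) = sqrt(1250 + 1250) = sqrt(2500) = 50
θ = arctan(b/a) = arctan(-35.3553/35.3553) (quadrant-adjusted) = -45° = -π/4
z = 50e^(-i*π/4)


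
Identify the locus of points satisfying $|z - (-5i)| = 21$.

|z - z0| = r describes a circle centered at z0 with radius r
Here z0 = -5i and r = 21
Locus: Circle centered at (0, -5) with radius 21


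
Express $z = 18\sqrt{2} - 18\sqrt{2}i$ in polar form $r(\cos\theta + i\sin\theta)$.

r = |z| = sqrt(a^2 + b^2) = sqrt((18*sqrt(2))^2 + (-18*sqrt(2))^2) = sqrt(648 + 648) = sqrt(1296) = 36
θ = arctan(b/a) = arctan(-25.4558/25.4558) (quadrant-adjusted) = 315°
z = 36(cos 315° + i sin 315°)


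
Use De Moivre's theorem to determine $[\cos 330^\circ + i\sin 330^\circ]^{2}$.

By De Moivre: z^n = r^n(cos(nθ) + i sin(nθ))
= 1^2(cos(2*330°) + i sin(2*330°))
= 1(cos 300° + i sin 300°)
= 1/2 - (sqrt(3)/2)i


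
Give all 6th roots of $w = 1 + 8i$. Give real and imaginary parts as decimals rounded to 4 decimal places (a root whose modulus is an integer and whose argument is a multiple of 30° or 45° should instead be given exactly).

|w| = sqrt(65) ≈ 8.062258, arg(w) ≈ 82.874984°
Root modulus = sqrt(65)^(1/6) ≈ 1.416042
Root arguments: θ_k = (arg(w) + 360°k)/6 for k = 0, 1, ..., 5
Compute each root as (root modulus)(cos θ_k + i sin θ_k) using full-precision intermediates, then round to 4 decimal places.
Roots: 1.3751 + 0.3381i, 0.3948 + 1.3599i, -0.9803 + 1.0218i, -1.3751 - 0.3381i, -0.3948 - 1.3599i, 0.9803 - 1.0218i


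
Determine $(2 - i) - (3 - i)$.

(2 - 3) + (-1 - (-1))i = -1


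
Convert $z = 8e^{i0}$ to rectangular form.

a = r cos θ = 8 * 1 = 8
b = r sin θ = 8 * 0 = 0
z = 8


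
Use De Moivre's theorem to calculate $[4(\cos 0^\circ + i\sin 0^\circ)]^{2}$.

By De Moivre: z^n = r^n(cos(nθ) + i sin(nθ))
= 4^2(cos(2*0°) + i sin(2*0°))
= 16(cos 0° + i sin 0°)
= 16


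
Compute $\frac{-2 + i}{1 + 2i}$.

Multiply numerator and denominator by conjugate (1 - 2i):
= (-2 + i)(1 - 2i) / (1^2 + 2^2)
= (5i) / 5
= i


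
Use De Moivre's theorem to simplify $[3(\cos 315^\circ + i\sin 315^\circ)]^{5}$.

By De Moivre: z^n = r^n(cos(nθ) + i sin(nθ))
= 3^5(cos(5*315°) + i sin(5*315°))
= 243(cos 135° + i sin 135°)
= -243*sqrt(2)/2 + (243*sqrt(2)/2)i


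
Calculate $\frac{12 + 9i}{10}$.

Divisor is real, so divide each part by 10:
= 6/5 + (9/10)i


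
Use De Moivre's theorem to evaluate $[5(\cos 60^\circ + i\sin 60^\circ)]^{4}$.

By De Moivre: z^n = r^n(cos(nθ) + i sin(nθ))
= 5^4(cos(4*60°) + i sin(4*60°))
= 625(cos 240° + i sin 240°)
= -625/2 - (625*sqrt(3)/2)i


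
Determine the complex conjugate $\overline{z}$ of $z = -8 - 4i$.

If z = a + bi, then conjugate(z) = a - bi
conjugate(-8 - 4i) = -8 + 4i


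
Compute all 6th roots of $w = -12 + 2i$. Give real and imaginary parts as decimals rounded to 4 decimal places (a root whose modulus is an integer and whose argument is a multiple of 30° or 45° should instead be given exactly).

|w| = sqrt(148) ≈ 12.165525, arg(w) ≈ 170.537678°
Root modulus = sqrt(148)^(1/6) ≈ 1.516544
Root arguments: θ_k = (arg(w) + 360°k)/6 for k = 0, 1, ..., 5
Compute each root as (root modulus)(cos θ_k + i sin θ_k) using full-precision intermediates, then round to 4 decimal places.
Roots: 1.3337 + 0.7218i, 0.0417 + 1.5160i, -1.2920 + 0.7941i, -1.3337 - 0.7218i, -0.0417 - 1.5160i, 1.2920 - 0.7941i


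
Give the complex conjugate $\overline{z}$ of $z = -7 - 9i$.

If z = a + bi, then conjugate(z) = a - bi
conjugate(-7 - 9i) = -7 + 9i


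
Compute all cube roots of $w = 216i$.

|w| = 216, arg(w) = 90°
Root modulus = 216^(1/3) = 6
Root arguments: θ_k = (90° + 360°k)/3 for k = 0, 1, ..., 2
Roots: 3*sqrt(3) + 3i, -3*sqrt(3) + 3i, -6i


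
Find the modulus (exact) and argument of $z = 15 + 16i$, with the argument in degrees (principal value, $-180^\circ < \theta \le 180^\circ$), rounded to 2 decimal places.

|z| = sqrt(15^2 + 16^2) = sqrt(481)
arg(z) = arctan(b/a) = arctan(16/15) (quadrant-adjusted) = 46.85°


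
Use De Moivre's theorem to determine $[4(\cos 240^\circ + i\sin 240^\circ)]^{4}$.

By De Moivre: z^n = r^n(cos(nθ) + i sin(nθ))
= 4^4(cos(4*240°) + i sin(4*240°))
= 256(cos 240° + i sin 240°)
= -128 - 128*sqrt(3)i


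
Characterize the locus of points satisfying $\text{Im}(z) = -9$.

Im(z) = y where z = x + yi; the equation y = -9 is satisfied by all points with that y-coordinate
Locus: Horizontal line y = -9


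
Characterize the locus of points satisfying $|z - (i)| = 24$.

|z - z0| = r describes a circle centered at z0 with radius r
Here z0 = i and r = 24
Locus: Circle centered at (0, 1) with radius 24


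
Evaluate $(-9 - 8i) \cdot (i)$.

(a1*a2 - b1*b2) + (a1*b2 + b1*a2)i
= (0 - (-8)) + (-9 + 0)i
= 8 - 9i


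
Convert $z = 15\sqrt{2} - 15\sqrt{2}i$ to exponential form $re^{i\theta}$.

r = |z| = sqrt((15*sqrt(2))^2 + (-15*sqrt(2))^2) = sqrt(450 + 450) = sqrt(900) = 30
θ = arctan(b/a) = arctan(-21.2132/21.2132) (quadrant-adjusted) = -45° = -π/4
z = 30e^(-i*π/4)


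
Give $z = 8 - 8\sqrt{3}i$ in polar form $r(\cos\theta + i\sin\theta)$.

r = |z| = sqrt(a^2 + b^2) = sqrt((8)^2 + (-8*sqrt(3))^2) = sqrt(64 + 192) = sqrt(256) = 16
θ = arctan(b/a) = arctan(-13.8564/8) (quadrant-adjusted) = 300°
z = 16(cos 300° + i sin 300°)


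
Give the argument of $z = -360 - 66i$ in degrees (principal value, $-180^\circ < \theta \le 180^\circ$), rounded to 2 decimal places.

θ = arctan(b/a) = arctan(-66/-360) (quadrant-adjusted) = -169.61°


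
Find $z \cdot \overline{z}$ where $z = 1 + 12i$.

z * conjugate(z) = |z|^2 = a^2 + b^2
= 1^2 + 12^2 = 145


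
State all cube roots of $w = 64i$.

|w| = 64, arg(w) = 90°
Root modulus = 64^(1/3) = 4
Root arguments: θ_k = (90° + 360°k)/3 for k = 0, 1, ..., 2
Roots: 2*sqrt(3) + 2i, -2*sqrt(3) + 2i, -4i


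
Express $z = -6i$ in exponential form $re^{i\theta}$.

r = |z| = sqrt((0)^2 + (-6)^2) = sqrt(0 + 36) = sqrt(36) = 6
a = 0 and b < 0, so z lies on the negative imaginary axis: θ = -90° = -π/2
z = 6e^(-i*π/2)


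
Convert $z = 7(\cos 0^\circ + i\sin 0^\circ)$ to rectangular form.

a = r cos θ = 7 * 1 = 7
b = r sin θ = 7 * 0 = 0
z = 7


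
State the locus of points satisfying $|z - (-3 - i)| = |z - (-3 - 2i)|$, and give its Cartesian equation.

|z - z1| = |z - z2| means z is equidistant from z1 and z2,
i.e. the perpendicular bisector of the segment from (-3, -1) to (-3, -2) (midpoint (-3, -3/2)).
With z = x + yi, square both sides:
(x - (-3))^2 + (y - (-1))^2 = (x - (-3))^2 + (y - (-2))^2
The x^2 and y^2 terms cancel: 0x + (-2)y = 13 - 10 = 3
Simplify: y = -3/2
Locus: Perpendicular bisector of the segment from (-3, -1) to (-3, -2): the line y = -3/2


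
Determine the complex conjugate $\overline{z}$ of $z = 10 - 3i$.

If z = a + bi, then conjugate(z) = a - bi
conjugate(10 - 3i) = 10 + 3i


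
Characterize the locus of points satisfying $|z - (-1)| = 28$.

|z - z0| = r describes a circle centered at z0 with radius r
Here z0 = -1 and r = 28
Locus: Circle centered at (-1, 0) with radius 28


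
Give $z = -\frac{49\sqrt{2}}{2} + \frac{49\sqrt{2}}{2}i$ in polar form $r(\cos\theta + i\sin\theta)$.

r = |z| = sqrt(a^2 + b^2) = sqrt((-49*sqrt(2)/2)^2 + (49*sqrt(2)/2)^2) = sqrt(2401/2 + 2401/2) = sqrt(2401) = 49
θ = arctan(b/a) = arctan(34.6482/-34.6482) (quadrant-adjusted) = 135°
z = 49(cos 135° + i sin 135°)


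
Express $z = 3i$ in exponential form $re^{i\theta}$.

r = |z| = sqrt((0)^2 + (3)^2) = sqrt(0 + 9) = sqrt(9) = 3
a = 0 and b > 0, so z lies on the positive imaginary axis: θ = 90° = π/2
z = 3e^(i*π/2)


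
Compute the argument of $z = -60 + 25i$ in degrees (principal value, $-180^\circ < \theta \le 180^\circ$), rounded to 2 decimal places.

θ = arctan(b/a) = arctan(25/-60) (quadrant-adjusted) = 157.38°


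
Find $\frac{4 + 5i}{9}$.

Divisor is real, so divide each part by 9:
= 4/9 + (5/9)i


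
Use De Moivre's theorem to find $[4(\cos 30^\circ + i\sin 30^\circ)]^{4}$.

By De Moivre: z^n = r^n(cos(nθ) + i sin(nθ))
= 4^4(cos(4*30°) + i sin(4*30°))
= 256(cos 120° + i sin 120°)
= -128 + 128*sqrt(3)i


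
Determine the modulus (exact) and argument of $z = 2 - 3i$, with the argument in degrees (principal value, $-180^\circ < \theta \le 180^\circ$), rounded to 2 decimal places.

|z| = sqrt(2^2 + (-3)^2) = sqrt(13)
arg(z) = arctan(b/a) = arctan(-3/2) (quadrant-adjusted) = -56.31°


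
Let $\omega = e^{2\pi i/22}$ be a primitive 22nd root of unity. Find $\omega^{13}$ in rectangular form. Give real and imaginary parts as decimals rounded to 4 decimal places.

ω^13 = e^(2πi·13/22) = e^(i·13π/11)
= cos(13π/11) + i sin(13π/11)
= -0.8413 - 0.5406i


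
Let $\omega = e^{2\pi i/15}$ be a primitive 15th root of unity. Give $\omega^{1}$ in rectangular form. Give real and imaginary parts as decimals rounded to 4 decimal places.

ω^1 = e^(2πi·1/15) = e^(i·2π/15)
= cos(2π/15) + i sin(2π/15)
= 0.9135 + 0.4067i


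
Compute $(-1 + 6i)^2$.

(a + bi)^2 = a^2 - b^2 + 2abi
= (-1)^2 - 6^2 + 2*(-1)*6i
= -35 - 12i


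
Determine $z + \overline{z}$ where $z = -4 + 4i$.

z + conjugate(z) = (a + bi) + (a - bi) = 2a
= 2 * (-4) = -8


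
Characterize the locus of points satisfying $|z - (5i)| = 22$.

|z - z0| = r describes a circle centered at z0 with radius r
Here z0 = 5i and r = 22
Locus: Circle centered at (0, 5) with radius 22


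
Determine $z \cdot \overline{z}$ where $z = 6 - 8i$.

z * conjugate(z) = |z|^2 = a^2 + b^2
= 6^2 + (-8)^2 = 100


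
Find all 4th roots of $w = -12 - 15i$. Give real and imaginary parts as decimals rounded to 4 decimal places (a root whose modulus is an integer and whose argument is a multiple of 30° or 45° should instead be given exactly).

|w| = sqrt(369) ≈ 19.209373, arg(w) ≈ 231.340192°
Root modulus = sqrt(369)^(1/4) ≈ 2.093526
Root arguments: θ_k = (arg(w) + 360°k)/4 for k = 0, 1, ..., 3
Compute each root as (root modulus)(cos θ_k + i sin θ_k) using full-precision intermediates, then round to 4 decimal places.
Roots: 1.1145 + 1.7722i, -1.7722 + 1.1145i, -1.1145 - 1.7722i, 1.7722 - 1.1145i


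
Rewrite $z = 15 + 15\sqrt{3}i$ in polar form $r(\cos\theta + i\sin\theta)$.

r = |z| = sqrt(a^2 + b^2) = sqrt((15)^2 + (15*sqrt(3))^2) = sqrt(225 + 675) = sqrt(900) = 30
θ = arctan(b/a) = arctan(25.9808/15) (quadrant-adjusted) = 60°
z = 30(cos 60° + i sin 60°)


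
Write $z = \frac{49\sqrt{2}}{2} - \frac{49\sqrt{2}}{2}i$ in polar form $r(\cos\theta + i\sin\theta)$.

r = |z| = sqrt(a^2 + b^2) = sqrt((49*sqrt(2)/2)^2 + (-49*sqrt(2)/2)^2) = sqrt(2401/2 + 2401/2) = sqrt(2401) = 49
θ = arctan(b/a) = arctan(-34.6482/34.6482) (quadrant-adjusted) = 315°
z = 49(cos 315° + i sin 315°)


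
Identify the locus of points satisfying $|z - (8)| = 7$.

|z - z0| = r describes a circle centered at z0 with radius r
Here z0 = 8 and r = 7
Locus: Circle centered at (8, 0) with radius 7


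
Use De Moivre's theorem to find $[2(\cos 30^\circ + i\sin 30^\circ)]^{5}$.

By De Moivre: z^n = r^n(cos(nθ) + i sin(nθ))
= 2^5(cos(5*30°) + i sin(5*30°))
= 32(cos 150° + i sin 150°)
= -16*sqrt(3) + 16i


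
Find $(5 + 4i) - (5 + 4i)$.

(5 - 5) + (4 - 4)i = 0


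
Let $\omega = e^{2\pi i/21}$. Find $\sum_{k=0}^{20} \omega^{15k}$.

Let ζ = ω^15 = e^(2πi·15/21). Since 21 ∤ 15, ζ ≠ 1.
Sum = Σ_{k=0}^{20} ζ^k = (ζ^21 - 1)/(ζ - 1) = (ω^{15·21} - 1)/(ζ - 1) = (1 - 1)/(ζ - 1) = 0


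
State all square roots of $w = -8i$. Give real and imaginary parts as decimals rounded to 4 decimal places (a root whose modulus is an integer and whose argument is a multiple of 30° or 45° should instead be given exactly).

|w| = 8, arg(w) = 270°
Root modulus = 8^(1/2) ≈ 2.828427
Root arguments: θ_k = (270° + 360°k)/2 for k = 0, 1, ..., 1
Compute each root as (root modulus)(cos θ_k + i sin θ_k) using full-precision intermediates, then round to 4 decimal places.
Roots: -2.0000 + 2.0000i, 2.0000 - 2.0000i
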